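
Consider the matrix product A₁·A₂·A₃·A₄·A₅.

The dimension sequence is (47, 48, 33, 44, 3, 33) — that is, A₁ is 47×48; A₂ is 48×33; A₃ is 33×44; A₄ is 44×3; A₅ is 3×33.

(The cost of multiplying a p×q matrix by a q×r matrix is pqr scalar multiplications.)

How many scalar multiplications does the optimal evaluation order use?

20529

Adjacent pairs: A₁A₂ = 47·48·33 = 74448; A₂A₃ = 48·33·44 = 69696; A₃A₄ = 33·44·3 = 4356; A₄A₅ = 44·3·33 = 4356.
Length 3: A₁..A₃: k=1: 0+69696+47·48·44=168960; k=2: 74448+0+47·33·44=142692 → min 142692 | A₂..A₄: k=2: 0+4356+48·33·3=9108; k=3: 69696+0+48·44·3=76032 → min 9108 | A₃..A₅: k=3: 0+4356+33·44·33=52272; k=4: 4356+0+33·3·33=7623 → min 7623.
Length 4: A₁..A₄: k=1: 0+9108+47·48·3=15876; k=2: 74448+4356+47·33·3=83457; k=3: 142692+0+47·44·3=148896 → min 15876 | A₂..A₅: k=2: 0+7623+48·33·33=59895; k=3: 69696+4356+48·44·33=143748; k=4: 9108+0+48·3·33=13860 → min 13860.
Length 5: A₁..A₅: k=1: 0+13860+47·48·33=88308; k=2: 74448+7623+47·33·33=133254; k=3: 142692+4356+47·44·33=215292; k=4: 15876+0+47·3·33=20529 → min 20529.
Optimal order: ((A₁·(A₂·(A₃·A₄)))·A₅) with cost 20529.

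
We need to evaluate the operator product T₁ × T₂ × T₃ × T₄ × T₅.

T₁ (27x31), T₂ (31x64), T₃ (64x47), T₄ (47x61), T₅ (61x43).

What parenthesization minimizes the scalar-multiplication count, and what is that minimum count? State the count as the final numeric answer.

Adjacent pairs: T₁T₂ = 27·31·64 = 53568; T₂T₃ = 31·64·47 = 93248; T₃T₄ = 64·47·61 = 183488; T₄T₅ = 47·61·43 = 123281.
Length 3: T₁..T₃: k=1: 0+93248+27·31·47=132587; k=2: 53568+0+27·64·47=134784 → min 132587 | T₂..T₄: k=2: 0+183488+31·64·61=304512; k=3: 93248+0+31·47·61=182125 → min 182125 | T₃..T₅: k=3: 0+123281+64·47·43=252625; k=4: 183488+0+64·61·43=351360 → min 252625.
Length 4: T₁..T₄: k=1: 0+182125+27·31·61=233182; k=2: 53568+183488+27·64·61=342464; k=3: 132587+0+27·47·61=209996 → min 209996 | T₂..T₅: k=2: 0+252625+31·64·43=337937; k=3: 93248+123281+31·47·43=279180; k=4: 182125+0+31·61·43=263438 → min 263438.
Length 5: T₁..T₅: k=1: 0+263438+27·31·43=299429; k=2: 53568+252625+27·64·43=380497; k=3: 132587+123281+27·47·43=310435; k=4: 209996+0+27·61·43=280817 → min 280817.
Optimal parenthesization: (((T₁ × (T₂ × T₃)) × T₄) × T₅) with cost 280817.

280817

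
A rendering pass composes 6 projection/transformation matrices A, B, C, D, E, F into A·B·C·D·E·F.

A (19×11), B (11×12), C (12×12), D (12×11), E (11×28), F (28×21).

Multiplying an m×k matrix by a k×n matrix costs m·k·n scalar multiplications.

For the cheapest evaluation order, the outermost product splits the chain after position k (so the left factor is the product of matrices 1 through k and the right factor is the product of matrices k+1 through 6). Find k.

Adjacent pairs: AB = 19·11·12 = 2508; BC = 11·12·12 = 1584; CD = 12·12·11 = 1584; DE = 12·11·28 = 3696; EF = 11·28·21 = 6468.
Length 3: A..C: k=1: 0+1584+19·11·12=4092; k=2: 2508+0+19·12·12=5244 → min 4092 | B..D: k=2: 0+1584+11·12·11=3036; k=3: 1584+0+11·12·11=3036 → min 3036 | C..E: k=3: 0+3696+12·12·28=7728; k=4: 1584+0+12·11·28=5280 → min 5280 | D..F: k=4: 0+6468+12·11·21=9240; k=5: 3696+0+12·28·21=10752 → min 9240.
Length 4: A..D: k=1: 0+3036+19·11·11=5335; k=2: 2508+1584+19·12·11=6600; k=3: 4092+0+19·12·11=6600 → min 5335 | B..E: k=2: 0+5280+11·12·28=8976; k=3: 1584+3696+11·12·28=8976; k=4: 3036+0+11·11·28=6424 → min 6424 | C..F: k=3: 0+9240+12·12·21=12264; k=4: 1584+6468+12·11·21=10824; k=5: 5280+0+12·28·21=12336 → min 10824.
Length 5: A..E: k=1: 0+6424+19·11·28=12276; k=2: 2508+5280+19·12·28=14172; k=3: 4092+3696+19·12·28=14172; k=4: 5335+0+19·11·28=11187 → min 11187 | B..F: k=2: 0+10824+11·12·21=13596; k=3: 1584+9240+11·12·21=13596; k=4: 3036+6468+11·11·21=12045; k=5: 6424+0+11·28·21=12892 → min 12045.
Top-level splits: k=1: (A..A)·(B..F) → 0+12045+19·11·21 = 16434; k=2: (A..B)·(C..F) → 2508+10824+19·12·21 = 18120; k=3: (A..C)·(D..F) → 4092+9240+19·12·21 = 18120; k=4: (A..D)·(E..F) → 5335+6468+19·11·21 = 16192; k=5: (A..E)·(F..F) → 11187+0+19·28·21 = 22359.
Best split is after D, i.e. k = 4.

4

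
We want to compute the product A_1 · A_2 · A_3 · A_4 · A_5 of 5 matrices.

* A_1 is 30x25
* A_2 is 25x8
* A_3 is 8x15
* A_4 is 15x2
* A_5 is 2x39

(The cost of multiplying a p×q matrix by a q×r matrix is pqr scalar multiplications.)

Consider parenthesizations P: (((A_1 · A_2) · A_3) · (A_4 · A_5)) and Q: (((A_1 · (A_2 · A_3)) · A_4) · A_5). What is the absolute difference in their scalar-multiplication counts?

10830

Order P = (((A_1 · A_2) · A_3) · (A_4 · A_5)): (A_1 · A_2): 30×25 by 25×8 → 30×8, cost 30·25·8 = 6000; ((A_1 · A_2) · A_3): 30×8 by 8×15 → 30×15, cost 30·8·15 = 3600; cumulative 9600; (A_4 · A_5): 15×2 by 2×39 → 15×39, cost 15·2·39 = 1170; (((A_1 · A_2) · A_3) · (A_4 · A_5)): 30×15 by 15×39 → 30×39, cost 30·15·39 = 17550; cumulative 28320. Total 28320.
Order Q = (((A_1 · (A_2 · A_3)) · A_4) · A_5): (A_2 · A_3): 25×8 by 8×15 → 25×15, cost 25·8·15 = 3000; (A_1 · (A_2 · A_3)): 30×25 by 25×15 → 30×15, cost 30·25·15 = 11250; cumulative 14250; ((A_1 · (A_2 · A_3)) · A_4): 30×15 by 15×2 → 30×2, cost 30·15·2 = 900; cumulative 15150; (((A_1 · (A_2 · A_3)) · A_4) · A_5): 30×2 by 2×39 → 30×39, cost 30·2·39 = 2340; cumulative 17490. Total 17490.
Difference: |28320 − 17490| = 10830.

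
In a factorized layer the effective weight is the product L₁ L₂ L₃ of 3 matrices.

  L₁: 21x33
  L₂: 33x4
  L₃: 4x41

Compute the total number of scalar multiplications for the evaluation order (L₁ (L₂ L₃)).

33825

(L₂ L₃): 33×4 by 4×41 → 33×41, cost 33·4·41 = 5412
(L₁ (L₂ L₃)): 21×33 by 33×41 → 21×41, cost 21·33·41 = 28413; cumulative 33825
Total: 33825 scalar multiplications.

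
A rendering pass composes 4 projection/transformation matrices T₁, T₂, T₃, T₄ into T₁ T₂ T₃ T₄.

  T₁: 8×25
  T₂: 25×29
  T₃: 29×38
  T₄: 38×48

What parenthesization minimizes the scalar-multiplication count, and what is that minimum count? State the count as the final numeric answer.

Adjacent pairs: T₁T₂ = 8·25·29 = 5800; T₂T₃ = 25·29·38 = 27550; T₃T₄ = 29·38·48 = 52896.
Length 3: T₁..T₃: k=1: 0+27550+8·25·38=35150; k=2: 5800+0+8·29·38=14616 → min 14616 | T₂..T₄: k=2: 0+52896+25·29·48=87696; k=3: 27550+0+25·38·48=73150 → min 73150.
Length 4: T₁..T₄: k=1: 0+73150+8·25·48=82750; k=2: 5800+52896+8·29·48=69832; k=3: 14616+0+8·38·48=29208 → min 29208.
Optimal parenthesization: (((T₁ T₂) T₃) T₄) with cost 29208.

29208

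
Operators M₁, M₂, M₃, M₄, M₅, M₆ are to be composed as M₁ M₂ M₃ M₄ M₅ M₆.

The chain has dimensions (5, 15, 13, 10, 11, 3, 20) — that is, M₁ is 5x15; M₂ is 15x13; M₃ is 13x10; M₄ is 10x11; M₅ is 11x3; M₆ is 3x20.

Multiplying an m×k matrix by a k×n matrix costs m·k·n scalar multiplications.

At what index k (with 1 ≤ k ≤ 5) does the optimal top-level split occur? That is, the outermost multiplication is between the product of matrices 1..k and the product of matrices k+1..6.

Adjacent pairs: M₁M₂ = 5·15·13 = 975; M₂M₃ = 15·13·10 = 1950; M₃M₄ = 13·10·11 = 1430; M₄M₅ = 10·11·3 = 330; M₅M₆ = 11·3·20 = 660.
Length 3: M₁..M₃: k=1: 0+1950+5·15·10=2700; k=2: 975+0+5·13·10=1625 → min 1625 | M₂..M₄: k=2: 0+1430+15·13·11=3575; k=3: 1950+0+15·10·11=3600 → min 3575 | M₃..M₅: k=3: 0+330+13·10·3=720; k=4: 1430+0+13·11·3=1859 → min 720 | M₄..M₆: k=4: 0+660+10·11·20=2860; k=5: 330+0+10·3·20=930 → min 930.
Length 4: M₁..M₄: k=1: 0+3575+5·15·11=4400; k=2: 975+1430+5·13·11=3120; k=3: 1625+0+5·10·11=2175 → min 2175 | M₂..M₅: k=2: 0+720+15·13·3=1305; k=3: 1950+330+15·10·3=2730; k=4: 3575+0+15·11·3=4070 → min 1305 | M₃..M₆: k=3: 0+930+13·10·20=3530; k=4: 1430+660+13·11·20=4950; k=5: 720+0+13·3·20=1500 → min 1500.
Length 5: M₁..M₅: k=1: 0+1305+5·15·3=1530; k=2: 975+720+5·13·3=1890; k=3: 1625+330+5·10·3=2105; k=4: 2175+0+5·11·3=2340 → min 1530 | M₂..M₆: k=2: 0+1500+15·13·20=5400; k=3: 1950+930+15·10·20=5880; k=4: 3575+660+15·11·20=7535; k=5: 1305+0+15·3·20=2205 → min 2205.
Top-level splits: k=1: (M₁..M₁)·(M₂..M₆) → 0+2205+5·15·20 = 3705; k=2: (M₁..M₂)·(M₃..M₆) → 975+1500+5·13·20 = 3775; k=3: (M₁..M₃)·(M₄..M₆) → 1625+930+5·10·20 = 3555; k=4: (M₁..M₄)·(M₅..M₆) → 2175+660+5·11·20 = 3935; k=5: (M₁..M₅)·(M₆..M₆) → 1530+0+5·3·20 = 1830.
Best split is after M₅, i.e. k = 5.

5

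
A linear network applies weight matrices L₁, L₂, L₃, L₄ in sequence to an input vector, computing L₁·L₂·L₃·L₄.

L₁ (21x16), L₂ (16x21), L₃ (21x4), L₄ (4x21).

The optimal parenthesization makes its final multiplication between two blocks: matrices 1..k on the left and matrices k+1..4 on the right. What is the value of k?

Adjacent pairs: L₁L₂ = 21·16·21 = 7056; L₂L₃ = 16·21·4 = 1344; L₃L₄ = 21·4·21 = 1764.
Length 3: L₁..L₃: k=1: 0+1344+21·16·4=2688; k=2: 7056+0+21·21·4=8820 → min 2688 | L₂..L₄: k=2: 0+1764+16·21·21=8820; k=3: 1344+0+16·4·21=2688 → min 2688.
Top-level splits: k=1: (L₁..L₁)·(L₂..L₄) → 0+2688+21·16·21 = 9744; k=2: (L₁..L₂)·(L₃..L₄) → 7056+1764+21·21·21 = 18081; k=3: (L₁..L₃)·(L₄..L₄) → 2688+0+21·4·21 = 4452.
Best split is after L₃, i.e. k = 3.

3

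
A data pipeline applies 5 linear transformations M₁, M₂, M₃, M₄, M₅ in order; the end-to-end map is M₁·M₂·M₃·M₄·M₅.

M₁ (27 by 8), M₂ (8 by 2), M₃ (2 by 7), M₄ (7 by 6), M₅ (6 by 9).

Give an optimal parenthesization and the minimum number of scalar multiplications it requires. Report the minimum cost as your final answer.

Adjacent pairs: M₁M₂ = 27·8·2 = 432; M₂M₃ = 8·2·7 = 112; M₃M₄ = 2·7·6 = 84; M₄M₅ = 7·6·9 = 378.
Length 3: M₁..M₃: k=1: 0+112+27·8·7=1624; k=2: 432+0+27·2·7=810 → min 810 | M₂..M₄: k=2: 0+84+8·2·6=180; k=3: 112+0+8·7·6=448 → min 180 | M₃..M₅: k=3: 0+378+2·7·9=504; k=4: 84+0+2·6·9=192 → min 192.
Length 4: M₁..M₄: k=1: 0+180+27·8·6=1476; k=2: 432+84+27·2·6=840; k=3: 810+0+27·7·6=1944 → min 840 | M₂..M₅: k=2: 0+192+8·2·9=336; k=3: 112+378+8·7·9=994; k=4: 180+0+8·6·9=612 → min 336.
Length 5: M₁..M₅: k=1: 0+336+27·8·9=2280; k=2: 432+192+27·2·9=1110; k=3: 810+378+27·7·9=2889; k=4: 840+0+27·6·9=2298 → min 1110.
Optimal parenthesization: ((M₁·M₂)·((M₃·M₄)·M₅)) with cost 1110.

1110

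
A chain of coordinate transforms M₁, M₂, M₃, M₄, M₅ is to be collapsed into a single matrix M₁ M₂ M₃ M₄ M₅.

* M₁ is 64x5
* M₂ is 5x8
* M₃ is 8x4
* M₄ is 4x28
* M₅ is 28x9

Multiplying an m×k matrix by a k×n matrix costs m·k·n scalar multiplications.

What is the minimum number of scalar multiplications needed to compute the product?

4228

Adjacent pairs: M₁M₂ = 64·5·8 = 2560; M₂M₃ = 5·8·4 = 160; M₃M₄ = 8·4·28 = 896; M₄M₅ = 4·28·9 = 1008.
Length 3: M₁..M₃: k=1: 0+160+64·5·4=1440; k=2: 2560+0+64·8·4=4608 → min 1440 | M₂..M₄: k=2: 0+896+5·8·28=2016; k=3: 160+0+5·4·28=720 → min 720 | M₃..M₅: k=3: 0+1008+8·4·9=1296; k=4: 896+0+8·28·9=2912 → min 1296.
Length 4: M₁..M₄: k=1: 0+720+64·5·28=9680; k=2: 2560+896+64·8·28=17792; k=3: 1440+0+64·4·28=8608 → min 8608 | M₂..M₅: k=2: 0+1296+5·8·9=1656; k=3: 160+1008+5·4·9=1348; k=4: 720+0+5·28·9=1980 → min 1348.
Length 5: M₁..M₅: k=1: 0+1348+64·5·9=4228; k=2: 2560+1296+64·8·9=8464; k=3: 1440+1008+64·4·9=4752; k=4: 8608+0+64·28·9=24736 → min 4228.
Optimal order: (M₁ ((M₂ M₃) (M₄ M₅))) with cost 4228.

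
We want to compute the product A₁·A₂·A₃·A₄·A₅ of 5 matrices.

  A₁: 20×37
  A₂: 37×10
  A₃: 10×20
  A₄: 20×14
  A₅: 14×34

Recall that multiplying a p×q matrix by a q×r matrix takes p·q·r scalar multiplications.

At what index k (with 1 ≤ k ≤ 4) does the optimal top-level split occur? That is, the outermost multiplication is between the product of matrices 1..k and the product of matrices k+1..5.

2

Adjacent pairs: A₁A₂ = 20·37·10 = 7400; A₂A₃ = 37·10·20 = 7400; A₃A₄ = 10·20·14 = 2800; A₄A₅ = 20·14·34 = 9520.
Length 3: A₁..A₃: k=1: 0+7400+20·37·20=22200; k=2: 7400+0+20·10·20=11400 → min 11400 | A₂..A₄: k=2: 0+2800+37·10·14=7980; k=3: 7400+0+37·20·14=17760 → min 7980 | A₃..A₅: k=3: 0+9520+10·20·34=16320; k=4: 2800+0+10·14·34=7560 → min 7560.
Length 4: A₁..A₄: k=1: 0+7980+20·37·14=18340; k=2: 7400+2800+20·10·14=13000; k=3: 11400+0+20·20·14=17000 → min 13000 | A₂..A₅: k=2: 0+7560+37·10·34=20140; k=3: 7400+9520+37·20·34=42080; k=4: 7980+0+37·14·34=25592 → min 20140.
Top-level splits: k=1: (A₁..A₁)·(A₂..A₅) → 0+20140+20·37·34 = 45300; k=2: (A₁..A₂)·(A₃..A₅) → 7400+7560+20·10·34 = 21760; k=3: (A₁..A₃)·(A₄..A₅) → 11400+9520+20·20·34 = 34520; k=4: (A₁..A₄)·(A₅..A₅) → 13000+0+20·14·34 = 22520.
Best split is after A₂, i.e. k = 2.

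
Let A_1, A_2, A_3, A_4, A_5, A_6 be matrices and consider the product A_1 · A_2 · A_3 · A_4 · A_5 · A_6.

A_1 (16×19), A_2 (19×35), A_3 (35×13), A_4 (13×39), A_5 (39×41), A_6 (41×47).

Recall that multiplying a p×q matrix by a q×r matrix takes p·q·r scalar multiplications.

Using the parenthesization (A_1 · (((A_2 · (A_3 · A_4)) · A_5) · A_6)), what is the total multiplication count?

(A_3 · A_4): 35×13 by 13×39 → 35×39, cost 35·13·39 = 17745
(A_2 · (A_3 · A_4)): 19×35 by 35×39 → 19×39, cost 19·35·39 = 25935; cumulative 43680
((A_2 · (A_3 · A_4)) · A_5): 19×39 by 39×41 → 19×41, cost 19·39·41 = 30381; cumulative 74061
(((A_2 · (A_3 · A_4)) · A_5) · A_6): 19×41 by 41×47 → 19×47, cost 19·41·47 = 36613; cumulative 110674
(A_1 · (((A_2 · (A_3 · A_4)) · A_5) · A_6)): 16×19 by 19×47 → 16×47, cost 16·19·47 = 14288; cumulative 124962
Total: 124962 scalar multiplications.

124962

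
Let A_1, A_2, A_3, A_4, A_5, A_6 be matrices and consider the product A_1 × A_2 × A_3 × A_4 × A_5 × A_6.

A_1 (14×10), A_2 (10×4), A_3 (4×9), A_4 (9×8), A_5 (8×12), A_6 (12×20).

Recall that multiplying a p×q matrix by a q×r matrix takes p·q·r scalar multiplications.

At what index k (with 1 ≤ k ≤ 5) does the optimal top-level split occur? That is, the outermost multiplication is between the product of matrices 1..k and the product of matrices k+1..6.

2

Adjacent pairs: A_1A_2 = 14·10·4 = 560; A_2A_3 = 10·4·9 = 360; A_3A_4 = 4·9·8 = 288; A_4A_5 = 9·8·12 = 864; A_5A_6 = 8·12·20 = 1920.
Length 3: A_1..A_3: k=1: 0+360+14·10·9=1620; k=2: 560+0+14·4·9=1064 → min 1064 | A_2..A_4: k=2: 0+288+10·4·8=608; k=3: 360+0+10·9·8=1080 → min 608 | A_3..A_5: k=3: 0+864+4·9·12=1296; k=4: 288+0+4·8·12=672 → min 672 | A_4..A_6: k=4: 0+1920+9·8·20=3360; k=5: 864+0+9·12·20=3024 → min 3024.
Length 4: A_1..A_4: k=1: 0+608+14·10·8=1728; k=2: 560+288+14·4·8=1296; k=3: 1064+0+14·9·8=2072 → min 1296 | A_2..A_5: k=2: 0+672+10·4·12=1152; k=3: 360+864+10·9·12=2304; k=4: 608+0+10·8·12=1568 → min 1152 | A_3..A_6: k=3: 0+3024+4·9·20=3744; k=4: 288+1920+4·8·20=2848; k=5: 672+0+4·12·20=1632 → min 1632.
Length 5: A_1..A_5: k=1: 0+1152+14·10·12=2832; k=2: 560+672+14·4·12=1904; k=3: 1064+864+14·9·12=3440; k=4: 1296+0+14·8·12=2640 → min 1904 | A_2..A_6: k=2: 0+1632+10·4·20=2432; k=3: 360+3024+10·9·20=5184; k=4: 608+1920+10·8·20=4128; k=5: 1152+0+10·12·20=3552 → min 2432.
Top-level splits: k=1: (A_1..A_1)·(A_2..A_6) → 0+2432+14·10·20 = 5232; k=2: (A_1..A_2)·(A_3..A_6) → 560+1632+14·4·20 = 3312; k=3: (A_1..A_3)·(A_4..A_6) → 1064+3024+14·9·20 = 6608; k=4: (A_1..A_4)·(A_5..A_6) → 1296+1920+14·8·20 = 5456; k=5: (A_1..A_5)·(A_6..A_6) → 1904+0+14·12·20 = 5264.
Best split is after A_2, i.e. k = 2.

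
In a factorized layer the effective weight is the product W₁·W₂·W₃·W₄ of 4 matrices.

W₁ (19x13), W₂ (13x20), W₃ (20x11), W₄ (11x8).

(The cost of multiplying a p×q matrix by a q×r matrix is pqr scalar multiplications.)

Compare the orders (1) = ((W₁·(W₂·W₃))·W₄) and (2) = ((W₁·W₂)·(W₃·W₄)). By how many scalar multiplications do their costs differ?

Order (1) = ((W₁·(W₂·W₃))·W₄): (W₂·W₃): 13×20 by 20×11 → 13×11, cost 13·20·11 = 2860; (W₁·(W₂·W₃)): 19×13 by 13×11 → 19×11, cost 19·13·11 = 2717; cumulative 5577; ((W₁·(W₂·W₃))·W₄): 19×11 by 11×8 → 19×8, cost 19·11·8 = 1672; cumulative 7249. Total 7249.
Order (2) = ((W₁·W₂)·(W₃·W₄)): (W₁·W₂): 19×13 by 13×20 → 19×20, cost 19·13·20 = 4940; (W₃·W₄): 20×11 by 11×8 → 20×8, cost 20·11·8 = 1760; ((W₁·W₂)·(W₃·W₄)): 19×20 by 20×8 → 19×8, cost 19·20·8 = 3040; cumulative 9740. Total 9740.
Difference: |7249 − 9740| = 2491.

2491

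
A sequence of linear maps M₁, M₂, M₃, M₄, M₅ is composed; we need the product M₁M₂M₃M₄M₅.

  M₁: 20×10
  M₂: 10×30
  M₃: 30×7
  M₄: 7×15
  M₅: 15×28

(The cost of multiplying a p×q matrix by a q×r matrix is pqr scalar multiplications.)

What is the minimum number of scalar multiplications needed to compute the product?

Adjacent pairs: M₁M₂ = 20·10·30 = 6000; M₂M₃ = 10·30·7 = 2100; M₃M₄ = 30·7·15 = 3150; M₄M₅ = 7·15·28 = 2940.
Length 3: M₁..M₃: k=1: 0+2100+20·10·7=3500; k=2: 6000+0+20·30·7=10200 → min 3500 | M₂..M₄: k=2: 0+3150+10·30·15=7650; k=3: 2100+0+10·7·15=3150 → min 3150 | M₃..M₅: k=3: 0+2940+30·7·28=8820; k=4: 3150+0+30·15·28=15750 → min 8820.
Length 4: M₁..M₄: k=1: 0+3150+20·10·15=6150; k=2: 6000+3150+20·30·15=18150; k=3: 3500+0+20·7·15=5600 → min 5600 | M₂..M₅: k=2: 0+8820+10·30·28=17220; k=3: 2100+2940+10·7·28=7000; k=4: 3150+0+10·15·28=7350 → min 7000.
Length 5: M₁..M₅: k=1: 0+7000+20·10·28=12600; k=2: 6000+8820+20·30·28=31620; k=3: 3500+2940+20·7·28=10360; k=4: 5600+0+20·15·28=14000 → min 10360.
Optimal order: ((M₁(M₂M₃))(M₄M₅)) with cost 10360.

10360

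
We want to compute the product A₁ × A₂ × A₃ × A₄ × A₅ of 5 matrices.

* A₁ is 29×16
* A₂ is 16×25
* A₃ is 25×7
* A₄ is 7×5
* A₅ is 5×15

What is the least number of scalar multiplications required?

7370

Adjacent pairs: A₁A₂ = 29·16·25 = 11600; A₂A₃ = 16·25·7 = 2800; A₃A₄ = 25·7·5 = 875; A₄A₅ = 7·5·15 = 525.
Length 3: A₁..A₃: k=1: 0+2800+29·16·7=6048; k=2: 11600+0+29·25·7=16675 → min 6048 | A₂..A₄: k=2: 0+875+16·25·5=2875; k=3: 2800+0+16·7·5=3360 → min 2875 | A₃..A₅: k=3: 0+525+25·7·15=3150; k=4: 875+0+25·5·15=2750 → min 2750.
Length 4: A₁..A₄: k=1: 0+2875+29·16·5=5195; k=2: 11600+875+29·25·5=16100; k=3: 6048+0+29·7·5=7063 → min 5195 | A₂..A₅: k=2: 0+2750+16·25·15=8750; k=3: 2800+525+16·7·15=5005; k=4: 2875+0+16·5·15=4075 → min 4075.
Length 5: A₁..A₅: k=1: 0+4075+29·16·15=11035; k=2: 11600+2750+29·25·15=25225; k=3: 6048+525+29·7·15=9618; k=4: 5195+0+29·5·15=7370 → min 7370.
Optimal order: ((A₁ × (A₂ × (A₃ × A₄))) × A₅) with cost 7370.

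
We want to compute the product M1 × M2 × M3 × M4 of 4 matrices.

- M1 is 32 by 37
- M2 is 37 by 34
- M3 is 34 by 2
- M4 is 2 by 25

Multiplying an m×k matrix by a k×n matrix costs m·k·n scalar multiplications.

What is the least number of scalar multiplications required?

Adjacent pairs: M1M2 = 32·37·34 = 40256; M2M3 = 37·34·2 = 2516; M3M4 = 34·2·25 = 1700.
Length 3: M1..M3: k=1: 0+2516+32·37·2=4884; k=2: 40256+0+32·34·2=42432 → min 4884 | M2..M4: k=2: 0+1700+37·34·25=33150; k=3: 2516+0+37·2·25=4366 → min 4366.
Length 4: M1..M4: k=1: 0+4366+32·37·25=33966; k=2: 40256+1700+32·34·25=69156; k=3: 4884+0+32·2·25=6484 → min 6484.
Optimal order: ((M1 × (M2 × M3)) × M4) with cost 6484.

6484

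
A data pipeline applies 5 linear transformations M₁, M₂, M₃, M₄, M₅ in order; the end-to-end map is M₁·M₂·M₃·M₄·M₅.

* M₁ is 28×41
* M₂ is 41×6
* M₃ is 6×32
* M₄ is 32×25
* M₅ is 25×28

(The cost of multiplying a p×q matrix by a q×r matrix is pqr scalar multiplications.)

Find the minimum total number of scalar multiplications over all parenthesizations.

20592

Adjacent pairs: M₁M₂ = 28·41·6 = 6888; M₂M₃ = 41·6·32 = 7872; M₃M₄ = 6·32·25 = 4800; M₄M₅ = 32·25·28 = 22400.
Length 3: M₁..M₃: k=1: 0+7872+28·41·32=44608; k=2: 6888+0+28·6·32=12264 → min 12264 | M₂..M₄: k=2: 0+4800+41·6·25=10950; k=3: 7872+0+41·32·25=40672 → min 10950 | M₃..M₅: k=3: 0+22400+6·32·28=27776; k=4: 4800+0+6·25·28=9000 → min 9000.
Length 4: M₁..M₄: k=1: 0+10950+28·41·25=39650; k=2: 6888+4800+28·6·25=15888; k=3: 12264+0+28·32·25=34664 → min 15888 | M₂..M₅: k=2: 0+9000+41·6·28=15888; k=3: 7872+22400+41·32·28=67008; k=4: 10950+0+41·25·28=39650 → min 15888.
Length 5: M₁..M₅: k=1: 0+15888+28·41·28=48032; k=2: 6888+9000+28·6·28=20592; k=3: 12264+22400+28·32·28=59752; k=4: 15888+0+28·25·28=35488 → min 20592.
Optimal order: ((M₁·M₂)·((M₃·M₄)·M₅)) with cost 20592.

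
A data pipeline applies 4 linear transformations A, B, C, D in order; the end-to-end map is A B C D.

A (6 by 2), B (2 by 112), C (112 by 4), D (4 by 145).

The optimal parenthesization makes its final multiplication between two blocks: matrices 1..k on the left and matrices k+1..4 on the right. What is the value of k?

Adjacent pairs: AB = 6·2·112 = 1344; BC = 2·112·4 = 896; CD = 112·4·145 = 64960.
Length 3: A..C: k=1: 0+896+6·2·4=944; k=2: 1344+0+6·112·4=4032 → min 944 | B..D: k=2: 0+64960+2·112·145=97440; k=3: 896+0+2·4·145=2056 → min 2056.
Top-level splits: k=1: (A..A)·(B..D) → 0+2056+6·2·145 = 3796; k=2: (A..B)·(C..D) → 1344+64960+6·112·145 = 163744; k=3: (A..C)·(D..D) → 944+0+6·4·145 = 4424.
Best split is after A, i.e. k = 1.

1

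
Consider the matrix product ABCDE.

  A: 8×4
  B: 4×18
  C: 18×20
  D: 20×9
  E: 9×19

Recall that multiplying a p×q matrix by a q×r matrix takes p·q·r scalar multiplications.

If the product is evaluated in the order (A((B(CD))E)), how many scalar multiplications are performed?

5180

(CD): 18×20 by 20×9 → 18×9, cost 18·20·9 = 3240
(B(CD)): 4×18 by 18×9 → 4×9, cost 4·18·9 = 648; cumulative 3888
((B(CD))E): 4×9 by 9×19 → 4×19, cost 4·9·19 = 684; cumulative 4572
(A((B(CD))E)): 8×4 by 4×19 → 8×19, cost 8·4·19 = 608; cumulative 5180
Total: 5180 scalar multiplications.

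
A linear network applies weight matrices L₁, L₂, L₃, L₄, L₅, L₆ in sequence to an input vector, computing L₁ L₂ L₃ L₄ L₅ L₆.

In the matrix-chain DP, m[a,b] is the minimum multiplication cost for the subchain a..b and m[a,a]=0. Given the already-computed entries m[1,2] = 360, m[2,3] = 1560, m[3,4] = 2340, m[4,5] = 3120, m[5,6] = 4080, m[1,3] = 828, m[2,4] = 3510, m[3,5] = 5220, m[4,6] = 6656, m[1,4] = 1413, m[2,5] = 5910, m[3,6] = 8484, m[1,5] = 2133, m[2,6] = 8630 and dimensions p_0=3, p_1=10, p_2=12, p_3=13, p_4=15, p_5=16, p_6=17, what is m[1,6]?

m[1,6] = min over k∈[1,5] of m[1,k]+m[k+1,6]+p_{0}·p_k·p_{6}.
k=1: 0 + 8630 + 3·10·17 = 9140; k=2: 360 + 8484 + 3·12·17 = 9456; k=3: 828 + 6656 + 3·13·17 = 8147; k=4: 1413 + 4080 + 3·15·17 = 6258; k=5: 2133 + 0 + 3·16·17 = 2949.
Minimum: 2949 at k=5.

2949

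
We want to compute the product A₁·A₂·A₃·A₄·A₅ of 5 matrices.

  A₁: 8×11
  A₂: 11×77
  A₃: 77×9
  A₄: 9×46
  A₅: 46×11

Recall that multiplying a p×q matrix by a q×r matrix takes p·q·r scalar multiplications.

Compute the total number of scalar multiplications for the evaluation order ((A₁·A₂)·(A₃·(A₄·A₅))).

25729

(A₁·A₂): 8×11 by 11×77 → 8×77, cost 8·11·77 = 6776
(A₄·A₅): 9×46 by 46×11 → 9×11, cost 9·46·11 = 4554
(A₃·(A₄·A₅)): 77×9 by 9×11 → 77×11, cost 77·9·11 = 7623; cumulative 12177
((A₁·A₂)·(A₃·(A₄·A₅))): 8×77 by 77×11 → 8×11, cost 8·77·11 = 6776; cumulative 25729
Total: 25729 scalar multiplications.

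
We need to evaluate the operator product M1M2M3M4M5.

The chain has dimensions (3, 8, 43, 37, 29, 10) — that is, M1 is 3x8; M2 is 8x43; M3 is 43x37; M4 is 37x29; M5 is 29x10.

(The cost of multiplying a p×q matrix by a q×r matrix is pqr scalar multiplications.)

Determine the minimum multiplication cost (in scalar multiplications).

9894

Adjacent pairs: M1M2 = 3·8·43 = 1032; M2M3 = 8·43·37 = 12728; M3M4 = 43·37·29 = 46139; M4M5 = 37·29·10 = 10730.
Length 3: M1..M3: k=1: 0+12728+3·8·37=13616; k=2: 1032+0+3·43·37=5805 → min 5805 | M2..M4: k=2: 0+46139+8·43·29=56115; k=3: 12728+0+8·37·29=21312 → min 21312 | M3..M5: k=3: 0+10730+43·37·10=26640; k=4: 46139+0+43·29·10=58609 → min 26640.
Length 4: M1..M4: k=1: 0+21312+3·8·29=22008; k=2: 1032+46139+3·43·29=50912; k=3: 5805+0+3·37·29=9024 → min 9024 | M2..M5: k=2: 0+26640+8·43·10=30080; k=3: 12728+10730+8·37·10=26418; k=4: 21312+0+8·29·10=23632 → min 23632.
Length 5: M1..M5: k=1: 0+23632+3·8·10=23872; k=2: 1032+26640+3·43·10=28962; k=3: 5805+10730+3·37·10=17645; k=4: 9024+0+3·29·10=9894 → min 9894.
Optimal order: ((((M1M2)M3)M4)M5) with cost 9894.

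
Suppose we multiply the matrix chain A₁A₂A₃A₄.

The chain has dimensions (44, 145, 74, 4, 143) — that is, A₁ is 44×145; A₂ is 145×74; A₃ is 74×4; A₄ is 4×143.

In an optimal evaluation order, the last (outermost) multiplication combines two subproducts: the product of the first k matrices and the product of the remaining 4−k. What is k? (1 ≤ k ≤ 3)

3

Adjacent pairs: A₁A₂ = 44·145·74 = 472120; A₂A₃ = 145·74·4 = 42920; A₃A₄ = 74·4·143 = 42328.
Length 3: A₁..A₃: k=1: 0+42920+44·145·4=68440; k=2: 472120+0+44·74·4=485144 → min 68440 | A₂..A₄: k=2: 0+42328+145·74·143=1576718; k=3: 42920+0+145·4·143=125860 → min 125860.
Top-level splits: k=1: (A₁..A₁)·(A₂..A₄) → 0+125860+44·145·143 = 1038200; k=2: (A₁..A₂)·(A₃..A₄) → 472120+42328+44·74·143 = 980056; k=3: (A₁..A₃)·(A₄..A₄) → 68440+0+44·4·143 = 93608.
Best split is after A₃, i.e. k = 3.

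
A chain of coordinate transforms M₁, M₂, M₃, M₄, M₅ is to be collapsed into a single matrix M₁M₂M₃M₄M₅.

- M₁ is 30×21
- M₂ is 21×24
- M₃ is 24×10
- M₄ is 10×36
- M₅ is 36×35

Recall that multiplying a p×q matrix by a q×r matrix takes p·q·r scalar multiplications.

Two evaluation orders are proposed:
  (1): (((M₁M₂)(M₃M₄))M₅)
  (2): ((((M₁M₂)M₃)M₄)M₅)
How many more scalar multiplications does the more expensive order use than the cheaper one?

16560

Order (1) = (((M₁M₂)(M₃M₄))M₅): (M₁M₂): 30×21 by 21×24 → 30×24, cost 30·21·24 = 15120; (M₃M₄): 24×10 by 10×36 → 24×36, cost 24·10·36 = 8640; ((M₁M₂)(M₃M₄)): 30×24 by 24×36 → 30×36, cost 30·24·36 = 25920; cumulative 49680; (((M₁M₂)(M₃M₄))M₅): 30×36 by 36×35 → 30×35, cost 30·36·35 = 37800; cumulative 87480. Total 87480.
Order (2) = ((((M₁M₂)M₃)M₄)M₅): (M₁M₂): 30×21 by 21×24 → 30×24, cost 30·21·24 = 15120; ((M₁M₂)M₃): 30×24 by 24×10 → 30×10, cost 30·24·10 = 7200; cumulative 22320; (((M₁M₂)M₃)M₄): 30×10 by 10×36 → 30×36, cost 30·10·36 = 10800; cumulative 33120; ((((M₁M₂)M₃)M₄)M₅): 30×36 by 36×35 → 30×35, cost 30·36·35 = 37800; cumulative 70920. Total 70920.
Difference: |87480 − 70920| = 16560.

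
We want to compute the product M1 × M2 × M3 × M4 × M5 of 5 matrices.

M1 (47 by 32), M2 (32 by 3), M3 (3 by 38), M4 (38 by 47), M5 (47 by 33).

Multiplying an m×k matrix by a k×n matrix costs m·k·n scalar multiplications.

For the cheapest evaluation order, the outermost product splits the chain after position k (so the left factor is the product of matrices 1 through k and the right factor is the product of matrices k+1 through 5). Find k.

2

Adjacent pairs: M1M2 = 47·32·3 = 4512; M2M3 = 32·3·38 = 3648; M3M4 = 3·38·47 = 5358; M4M5 = 38·47·33 = 58938.
Length 3: M1..M3: k=1: 0+3648+47·32·38=60800; k=2: 4512+0+47·3·38=9870 → min 9870 | M2..M4: k=2: 0+5358+32·3·47=9870; k=3: 3648+0+32·38·47=60800 → min 9870 | M3..M5: k=3: 0+58938+3·38·33=62700; k=4: 5358+0+3·47·33=10011 → min 10011.
Length 4: M1..M4: k=1: 0+9870+47·32·47=80558; k=2: 4512+5358+47·3·47=16497; k=3: 9870+0+47·38·47=93812 → min 16497 | M2..M5: k=2: 0+10011+32·3·33=13179; k=3: 3648+58938+32·38·33=102714; k=4: 9870+0+32·47·33=59502 → min 13179.
Top-level splits: k=1: (M1..M1)·(M2..M5) → 0+13179+47·32·33 = 62811; k=2: (M1..M2)·(M3..M5) → 4512+10011+47·3·33 = 19176; k=3: (M1..M3)·(M4..M5) → 9870+58938+47·38·33 = 127746; k=4: (M1..M4)·(M5..M5) → 16497+0+47·47·33 = 89394.
Best split is after M2, i.e. k = 2.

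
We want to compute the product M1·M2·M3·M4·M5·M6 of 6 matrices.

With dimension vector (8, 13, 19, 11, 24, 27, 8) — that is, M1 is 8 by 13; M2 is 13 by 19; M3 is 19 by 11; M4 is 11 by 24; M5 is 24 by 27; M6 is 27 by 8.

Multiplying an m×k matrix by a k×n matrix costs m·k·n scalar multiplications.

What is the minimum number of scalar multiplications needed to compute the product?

Adjacent pairs: M1M2 = 8·13·19 = 1976; M2M3 = 13·19·11 = 2717; M3M4 = 19·11·24 = 5016; M4M5 = 11·24·27 = 7128; M5M6 = 24·27·8 = 5184.
Length 3: M1..M3: k=1: 0+2717+8·13·11=3861; k=2: 1976+0+8·19·11=3648 → min 3648 | M2..M4: k=2: 0+5016+13·19·24=10944; k=3: 2717+0+13·11·24=6149 → min 6149 | M3..M5: k=3: 0+7128+19·11·27=12771; k=4: 5016+0+19·24·27=17328 → min 12771 | M4..M6: k=4: 0+5184+11·24·8=7296; k=5: 7128+0+11·27·8=9504 → min 7296.
Length 4: M1..M4: k=1: 0+6149+8·13·24=8645; k=2: 1976+5016+8·19·24=10640; k=3: 3648+0+8·11·24=5760 → min 5760 | M2..M5: k=2: 0+12771+13·19·27=19440; k=3: 2717+7128+13·11·27=13706; k=4: 6149+0+13·24·27=14573 → min 13706 | M3..M6: k=3: 0+7296+19·11·8=8968; k=4: 5016+5184+19·24·8=13848; k=5: 12771+0+19·27·8=16875 → min 8968.
Length 5: M1..M5: k=1: 0+13706+8·13·27=16514; k=2: 1976+12771+8·19·27=18851; k=3: 3648+7128+8·11·27=13152; k=4: 5760+0+8·24·27=10944 → min 10944 | M2..M6: k=2: 0+8968+13·19·8=10944; k=3: 2717+7296+13·11·8=11157; k=4: 6149+5184+13·24·8=13829; k=5: 13706+0+13·27·8=16514 → min 10944.
Length 6: M1..M6: k=1: 0+10944+8·13·8=11776; k=2: 1976+8968+8·19·8=12160; k=3: 3648+7296+8·11·8=11648; k=4: 5760+5184+8·24·8=12480; k=5: 10944+0+8·27·8=12672 → min 11648.
Optimal order: (((M1·M2)·M3)·(M4·(M5·M6))) with cost 11648.

11648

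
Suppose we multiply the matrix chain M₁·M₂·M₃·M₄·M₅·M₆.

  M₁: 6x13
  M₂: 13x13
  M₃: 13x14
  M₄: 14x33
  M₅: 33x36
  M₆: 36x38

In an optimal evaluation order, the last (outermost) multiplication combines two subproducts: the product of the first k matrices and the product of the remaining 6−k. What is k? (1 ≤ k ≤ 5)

5

Adjacent pairs: M₁M₂ = 6·13·13 = 1014; M₂M₃ = 13·13·14 = 2366; M₃M₄ = 13·14·33 = 6006; M₄M₅ = 14·33·36 = 16632; M₅M₆ = 33·36·38 = 45144.
Length 3: M₁..M₃: k=1: 0+2366+6·13·14=3458; k=2: 1014+0+6·13·14=2106 → min 2106 | M₂..M₄: k=2: 0+6006+13·13·33=11583; k=3: 2366+0+13·14·33=8372 → min 8372 | M₃..M₅: k=3: 0+16632+13·14·36=23184; k=4: 6006+0+13·33·36=21450 → min 21450 | M₄..M₆: k=4: 0+45144+14·33·38=62700; k=5: 16632+0+14·36·38=35784 → min 35784.
Length 4: M₁..M₄: k=1: 0+8372+6·13·33=10946; k=2: 1014+6006+6·13·33=9594; k=3: 2106+0+6·14·33=4878 → min 4878 | M₂..M₅: k=2: 0+21450+13·13·36=27534; k=3: 2366+16632+13·14·36=25550; k=4: 8372+0+13·33·36=23816 → min 23816 | M₃..M₆: k=3: 0+35784+13·14·38=42700; k=4: 6006+45144+13·33·38=67452; k=5: 21450+0+13·36·38=39234 → min 39234.
Length 5: M₁..M₅: k=1: 0+23816+6·13·36=26624; k=2: 1014+21450+6·13·36=25272; k=3: 2106+16632+6·14·36=21762; k=4: 4878+0+6·33·36=12006 → min 12006 | M₂..M₆: k=2: 0+39234+13·13·38=45656; k=3: 2366+35784+13·14·38=45066; k=4: 8372+45144+13·33·38=69818; k=5: 23816+0+13·36·38=41600 → min 41600.
Top-level splits: k=1: (M₁..M₁)·(M₂..M₆) → 0+41600+6·13·38 = 44564; k=2: (M₁..M₂)·(M₃..M₆) → 1014+39234+6·13·38 = 43212; k=3: (M₁..M₃)·(M₄..M₆) → 2106+35784+6·14·38 = 41082; k=4: (M₁..M₄)·(M₅..M₆) → 4878+45144+6·33·38 = 57546; k=5: (M₁..M₅)·(M₆..M₆) → 12006+0+6·36·38 = 20214.
Best split is after M₅, i.e. k = 5.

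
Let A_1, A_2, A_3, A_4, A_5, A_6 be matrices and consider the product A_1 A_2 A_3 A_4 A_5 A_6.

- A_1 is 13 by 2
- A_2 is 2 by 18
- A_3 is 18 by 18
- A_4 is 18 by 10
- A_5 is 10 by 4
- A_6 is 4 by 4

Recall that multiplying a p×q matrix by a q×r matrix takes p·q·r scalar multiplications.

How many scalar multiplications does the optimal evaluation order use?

1224

Adjacent pairs: A_1A_2 = 13·2·18 = 468; A_2A_3 = 2·18·18 = 648; A_3A_4 = 18·18·10 = 3240; A_4A_5 = 18·10·4 = 720; A_5A_6 = 10·4·4 = 160.
Length 3: A_1..A_3: k=1: 0+648+13·2·18=1116; k=2: 468+0+13·18·18=4680 → min 1116 | A_2..A_4: k=2: 0+3240+2·18·10=3600; k=3: 648+0+2·18·10=1008 → min 1008 | A_3..A_5: k=3: 0+720+18·18·4=2016; k=4: 3240+0+18·10·4=3960 → min 2016 | A_4..A_6: k=4: 0+160+18·10·4=880; k=5: 720+0+18·4·4=1008 → min 880.
Length 4: A_1..A_4: k=1: 0+1008+13·2·10=1268; k=2: 468+3240+13·18·10=6048; k=3: 1116+0+13·18·10=3456 → min 1268 | A_2..A_5: k=2: 0+2016+2·18·4=2160; k=3: 648+720+2·18·4=1512; k=4: 1008+0+2·10·4=1088 → min 1088 | A_3..A_6: k=3: 0+880+18·18·4=2176; k=4: 3240+160+18·10·4=4120; k=5: 2016+0+18·4·4=2304 → min 2176.
Length 5: A_1..A_5: k=1: 0+1088+13·2·4=1192; k=2: 468+2016+13·18·4=3420; k=3: 1116+720+13·18·4=2772; k=4: 1268+0+13·10·4=1788 → min 1192 | A_2..A_6: k=2: 0+2176+2·18·4=2320; k=3: 648+880+2·18·4=1672; k=4: 1008+160+2·10·4=1248; k=5: 1088+0+2·4·4=1120 → min 1120.
Length 6: A_1..A_6: k=1: 0+1120+13·2·4=1224; k=2: 468+2176+13·18·4=3580; k=3: 1116+880+13·18·4=2932; k=4: 1268+160+13·10·4=1948; k=5: 1192+0+13·4·4=1400 → min 1224.
Optimal order: (A_1 ((((A_2 A_3) A_4) A_5) A_6)) with cost 1224.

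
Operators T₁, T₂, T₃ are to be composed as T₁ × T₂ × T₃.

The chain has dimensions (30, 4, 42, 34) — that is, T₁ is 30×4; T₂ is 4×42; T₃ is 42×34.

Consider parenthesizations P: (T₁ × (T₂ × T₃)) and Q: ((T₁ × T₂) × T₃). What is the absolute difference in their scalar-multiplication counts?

Order P = (T₁ × (T₂ × T₃)): (T₂ × T₃): 4×42 by 42×34 → 4×34, cost 4·42·34 = 5712; (T₁ × (T₂ × T₃)): 30×4 by 4×34 → 30×34, cost 30·4·34 = 4080; cumulative 9792. Total 9792.
Order Q = ((T₁ × T₂) × T₃): (T₁ × T₂): 30×4 by 4×42 → 30×42, cost 30·4·42 = 5040; ((T₁ × T₂) × T₃): 30×42 by 42×34 → 30×34, cost 30·42·34 = 42840; cumulative 47880. Total 47880.
Difference: |9792 − 47880| = 38088.

38088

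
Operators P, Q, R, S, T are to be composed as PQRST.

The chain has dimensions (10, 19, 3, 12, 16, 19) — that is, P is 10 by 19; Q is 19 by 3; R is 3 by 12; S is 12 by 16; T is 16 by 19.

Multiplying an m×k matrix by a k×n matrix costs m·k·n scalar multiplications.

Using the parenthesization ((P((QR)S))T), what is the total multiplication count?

10412

(QR): 19×3 by 3×12 → 19×12, cost 19·3·12 = 684
((QR)S): 19×12 by 12×16 → 19×16, cost 19·12·16 = 3648; cumulative 4332
(P((QR)S)): 10×19 by 19×16 → 10×16, cost 10·19·16 = 3040; cumulative 7372
((P((QR)S))T): 10×16 by 16×19 → 10×19, cost 10·16·19 = 3040; cumulative 10412
Total: 10412 scalar multiplications.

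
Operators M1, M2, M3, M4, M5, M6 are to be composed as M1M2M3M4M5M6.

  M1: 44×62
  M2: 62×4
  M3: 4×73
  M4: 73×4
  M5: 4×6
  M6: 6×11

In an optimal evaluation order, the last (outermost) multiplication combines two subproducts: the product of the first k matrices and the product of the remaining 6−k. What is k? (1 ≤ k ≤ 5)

2

Adjacent pairs: M1M2 = 44·62·4 = 10912; M2M3 = 62·4·73 = 18104; M3M4 = 4·73·4 = 1168; M4M5 = 73·4·6 = 1752; M5M6 = 4·6·11 = 264.
Length 3: M1..M3: k=1: 0+18104+44·62·73=217248; k=2: 10912+0+44·4·73=23760 → min 23760 | M2..M4: k=2: 0+1168+62·4·4=2160; k=3: 18104+0+62·73·4=36208 → min 2160 | M3..M5: k=3: 0+1752+4·73·6=3504; k=4: 1168+0+4·4·6=1264 → min 1264 | M4..M6: k=4: 0+264+73·4·11=3476; k=5: 1752+0+73·6·11=6570 → min 3476.
Length 4: M1..M4: k=1: 0+2160+44·62·4=13072; k=2: 10912+1168+44·4·4=12784; k=3: 23760+0+44·73·4=36608 → min 12784 | M2..M5: k=2: 0+1264+62·4·6=2752; k=3: 18104+1752+62·73·6=47012; k=4: 2160+0+62·4·6=3648 → min 2752 | M3..M6: k=3: 0+3476+4·73·11=6688; k=4: 1168+264+4·4·11=1608; k=5: 1264+0+4·6·11=1528 → min 1528.
Length 5: M1..M5: k=1: 0+2752+44·62·6=19120; k=2: 10912+1264+44·4·6=13232; k=3: 23760+1752+44·73·6=44784; k=4: 12784+0+44·4·6=13840 → min 13232 | M2..M6: k=2: 0+1528+62·4·11=4256; k=3: 18104+3476+62·73·11=71366; k=4: 2160+264+62·4·11=5152; k=5: 2752+0+62·6·11=6844 → min 4256.
Top-level splits: k=1: (M1..M1)·(M2..M6) → 0+4256+44·62·11 = 34264; k=2: (M1..M2)·(M3..M6) → 10912+1528+44·4·11 = 14376; k=3: (M1..M3)·(M4..M6) → 23760+3476+44·73·11 = 62568; k=4: (M1..M4)·(M5..M6) → 12784+264+44·4·11 = 14984; k=5: (M1..M5)·(M6..M6) → 13232+0+44·6·11 = 16136.
Best split is after M2, i.e. k = 2.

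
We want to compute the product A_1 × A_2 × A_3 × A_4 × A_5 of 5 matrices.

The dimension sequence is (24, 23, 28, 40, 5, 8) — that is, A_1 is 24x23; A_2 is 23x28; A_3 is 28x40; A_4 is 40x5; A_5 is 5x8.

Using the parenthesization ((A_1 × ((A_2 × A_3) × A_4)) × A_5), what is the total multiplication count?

(A_2 × A_3): 23×28 by 28×40 → 23×40, cost 23·28·40 = 25760
((A_2 × A_3) × A_4): 23×40 by 40×5 → 23×5, cost 23·40·5 = 4600; cumulative 30360
(A_1 × ((A_2 × A_3) × A_4)): 24×23 by 23×5 → 24×5, cost 24·23·5 = 2760; cumulative 33120
((A_1 × ((A_2 × A_3) × A_4)) × A_5): 24×5 by 5×8 → 24×8, cost 24·5·8 = 960; cumulative 34080
Total: 34080 scalar multiplications.

34080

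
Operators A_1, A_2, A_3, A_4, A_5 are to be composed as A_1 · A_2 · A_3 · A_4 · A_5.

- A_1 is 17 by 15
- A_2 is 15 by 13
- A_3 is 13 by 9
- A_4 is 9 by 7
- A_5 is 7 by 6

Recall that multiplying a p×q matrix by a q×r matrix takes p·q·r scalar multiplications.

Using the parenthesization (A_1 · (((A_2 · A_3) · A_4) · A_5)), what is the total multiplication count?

(A_2 · A_3): 15×13 by 13×9 → 15×9, cost 15·13·9 = 1755
((A_2 · A_3) · A_4): 15×9 by 9×7 → 15×7, cost 15·9·7 = 945; cumulative 2700
(((A_2 · A_3) · A_4) · A_5): 15×7 by 7×6 → 15×6, cost 15·7·6 = 630; cumulative 3330
(A_1 · (((A_2 · A_3) · A_4) · A_5)): 17×15 by 15×6 → 17×6, cost 17·15·6 = 1530; cumulative 4860
Total: 4860 scalar multiplications.

4860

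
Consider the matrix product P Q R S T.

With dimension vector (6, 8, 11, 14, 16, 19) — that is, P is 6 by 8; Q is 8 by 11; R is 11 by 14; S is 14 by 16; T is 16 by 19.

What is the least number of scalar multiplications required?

Adjacent pairs: PQ = 6·8·11 = 528; QR = 8·11·14 = 1232; RS = 11·14·16 = 2464; ST = 14·16·19 = 4256.
Length 3: P..R: k=1: 0+1232+6·8·14=1904; k=2: 528+0+6·11·14=1452 → min 1452 | Q..S: k=2: 0+2464+8·11·16=3872; k=3: 1232+0+8·14·16=3024 → min 3024 | R..T: k=3: 0+4256+11·14·19=7182; k=4: 2464+0+11·16·19=5808 → min 5808.
Length 4: P..S: k=1: 0+3024+6·8·16=3792; k=2: 528+2464+6·11·16=4048; k=3: 1452+0+6·14·16=2796 → min 2796 | Q..T: k=2: 0+5808+8·11·19=7480; k=3: 1232+4256+8·14·19=7616; k=4: 3024+0+8·16·19=5456 → min 5456.
Length 5: P..T: k=1: 0+5456+6·8·19=6368; k=2: 528+5808+6·11·19=7590; k=3: 1452+4256+6·14·19=7304; k=4: 2796+0+6·16·19=4620 → min 4620.
Optimal order: ((((P Q) R) S) T) with cost 4620.

4620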